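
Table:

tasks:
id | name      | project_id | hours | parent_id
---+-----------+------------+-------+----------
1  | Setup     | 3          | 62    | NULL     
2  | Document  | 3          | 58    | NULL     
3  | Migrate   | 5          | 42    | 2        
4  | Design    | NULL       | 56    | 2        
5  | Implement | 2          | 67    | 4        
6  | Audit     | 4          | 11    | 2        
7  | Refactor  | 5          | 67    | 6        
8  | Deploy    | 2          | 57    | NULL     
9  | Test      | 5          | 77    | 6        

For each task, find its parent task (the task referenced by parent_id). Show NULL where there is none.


This is a self-join: tasks is joined to a second copy of itself, matching each row's parent_id to another row's id. Use LEFT JOIN so rows with parent_id=NULL are kept.
  - task 1 (Setup): parent_id=NULL -> NULL
  - task 2 (Document): parent_id=NULL -> NULL
  - task 3 (Migrate): parent_id=2 -> Document
  - task 4 (Design): parent_id=2 -> Document
  - task 5 (Implement): parent_id=4 -> Design
  - task 6 (Audit): parent_id=2 -> Document
  - task 7 (Refactor): parent_id=6 -> Audit
  - task 8 (Deploy): parent_id=NULL -> NULL
  - task 9 (Test): parent_id=6 -> Audit

SQL:
SELECT a.name AS item, b.name AS parent
FROM tasks a
LEFT JOIN tasks b ON a.parent_id = b.id

Result:
item      | parent  
----------+---------
Setup     | NULL    
Document  | NULL    
Migrate   | Document
Design    | Document
Implement | Design  
Audit     | Document
Refactor  | Audit   
Deploy    | NULL    
Test      | Audit   


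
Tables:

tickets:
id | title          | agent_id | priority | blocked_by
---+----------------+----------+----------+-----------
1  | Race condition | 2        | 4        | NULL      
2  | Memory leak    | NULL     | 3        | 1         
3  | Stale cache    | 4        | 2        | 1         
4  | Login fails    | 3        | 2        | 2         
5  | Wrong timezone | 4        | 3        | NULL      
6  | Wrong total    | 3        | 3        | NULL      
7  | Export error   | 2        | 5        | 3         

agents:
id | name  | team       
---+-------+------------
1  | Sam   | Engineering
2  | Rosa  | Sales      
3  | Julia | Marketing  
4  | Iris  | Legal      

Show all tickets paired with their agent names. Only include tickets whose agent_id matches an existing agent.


INNER JOIN keeps only tickets rows whose agent_id matches an id in agents. Walk through each ticket:
  - ticket 1 (Race condition): agent_id=2 -> matches Rosa
  - ticket 2 (Memory leak): agent_id=NULL, no match -> dropped
  - ticket 3 (Stale cache): agent_id=4 -> matches Iris
  - ticket 4 (Login fails): agent_id=3 -> matches Julia
  - ticket 5 (Wrong timezone): agent_id=4 -> matches Iris
  - ticket 6 (Wrong total): agent_id=3 -> matches Julia
  - ticket 7 (Export error): agent_id=2 -> matches Rosa
So 1 of 7 rows is dropped.

SQL:
SELECT a.title, b.name AS agent
FROM tickets a
INNER JOIN agents b ON a.agent_id = b.id

Result:
title          | agent
---------------+------
Race condition | Rosa 
Stale cache    | Iris 
Login fails    | Julia
Wrong timezone | Iris 
Wrong total    | Julia
Export error   | Rosa 


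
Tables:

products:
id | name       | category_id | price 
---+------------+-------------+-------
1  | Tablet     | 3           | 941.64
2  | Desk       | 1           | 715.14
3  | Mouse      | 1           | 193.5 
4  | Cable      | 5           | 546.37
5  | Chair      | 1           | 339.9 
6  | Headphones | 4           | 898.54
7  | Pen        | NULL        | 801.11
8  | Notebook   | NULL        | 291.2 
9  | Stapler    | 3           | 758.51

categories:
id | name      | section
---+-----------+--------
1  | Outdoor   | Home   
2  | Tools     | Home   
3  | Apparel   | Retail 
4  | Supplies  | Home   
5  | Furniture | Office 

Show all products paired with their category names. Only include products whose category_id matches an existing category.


INNER JOIN keeps only products rows whose category_id matches an id in categories. Walk through each product:
  - product 1 (Tablet): category_id=3 -> matches Apparel
  - product 2 (Desk): category_id=1 -> matches Outdoor
  - product 3 (Mouse): category_id=1 -> matches Outdoor
  - product 4 (Cable): category_id=5 -> matches Furniture
  - product 5 (Chair): category_id=1 -> matches Outdoor
  - product 6 (Headphones): category_id=4 -> matches Supplies
  - product 7 (Pen): category_id=NULL, no match -> dropped
  - product 8 (Notebook): category_id=NULL, no match -> dropped
  - product 9 (Stapler): category_id=3 -> matches Apparel
So 2 of 9 rows are dropped.

SQL:
SELECT a.name, b.name AS category
FROM products a
INNER JOIN categories b ON a.category_id = b.id

Result:
name       | category 
-----------+----------
Tablet     | Apparel  
Desk       | Outdoor  
Mouse      | Outdoor  
Cable      | Furniture
Chair      | Outdoor  
Headphones | Supplies 
Stapler    | Apparel  


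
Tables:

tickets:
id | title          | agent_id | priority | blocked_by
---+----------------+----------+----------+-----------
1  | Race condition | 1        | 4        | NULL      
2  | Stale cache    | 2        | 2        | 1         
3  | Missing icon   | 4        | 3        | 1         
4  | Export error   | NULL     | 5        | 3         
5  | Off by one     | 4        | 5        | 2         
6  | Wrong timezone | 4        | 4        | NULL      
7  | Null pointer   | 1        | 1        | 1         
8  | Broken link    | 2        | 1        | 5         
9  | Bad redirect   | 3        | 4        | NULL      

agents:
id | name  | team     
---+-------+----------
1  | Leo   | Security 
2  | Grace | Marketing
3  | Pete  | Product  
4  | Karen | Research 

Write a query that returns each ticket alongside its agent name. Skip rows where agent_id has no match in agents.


INNER JOIN keeps only tickets rows whose agent_id matches an id in agents. Walk through each ticket:
  - ticket 1 (Race condition): agent_id=1 -> matches Leo
  - ticket 2 (Stale cache): agent_id=2 -> matches Grace
  - ticket 3 (Missing icon): agent_id=4 -> matches Karen
  - ticket 4 (Export error): agent_id=NULL, no match -> dropped
  - ticket 5 (Off by one): agent_id=4 -> matches Karen
  - ticket 6 (Wrong timezone): agent_id=4 -> matches Karen
  - ticket 7 (Null pointer): agent_id=1 -> matches Leo
  - ticket 8 (Broken link): agent_id=2 -> matches Grace
  - ticket 9 (Bad redirect): agent_id=3 -> matches Pete
So 1 of 9 rows is dropped.

SQL:
SELECT a.title, b.name AS agent
FROM tickets a
INNER JOIN agents b ON a.agent_id = b.id

Result:
title          | agent
---------------+------
Race condition | Leo  
Stale cache    | Grace
Missing icon   | Karen
Off by one     | Karen
Wrong timezone | Karen
Null pointer   | Leo  
Broken link    | Grace
Bad redirect   | Pete 


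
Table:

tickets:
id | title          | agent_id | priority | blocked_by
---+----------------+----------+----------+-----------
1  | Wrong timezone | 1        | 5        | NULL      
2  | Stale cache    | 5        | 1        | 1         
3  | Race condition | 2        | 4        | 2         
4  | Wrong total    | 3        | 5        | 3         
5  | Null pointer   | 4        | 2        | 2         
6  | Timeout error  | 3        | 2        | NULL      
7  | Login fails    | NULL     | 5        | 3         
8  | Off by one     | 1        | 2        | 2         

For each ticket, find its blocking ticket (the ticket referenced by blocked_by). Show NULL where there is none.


This is a self-join: tickets is joined to a second copy of itself, matching each row's blocked_by to another row's id. Use LEFT JOIN so rows with blocked_by=NULL are kept.
  - ticket 1 (Wrong timezone): blocked_by=NULL -> NULL
  - ticket 2 (Stale cache): blocked_by=1 -> Wrong timezone
  - ticket 3 (Race condition): blocked_by=2 -> Stale cache
  - ticket 4 (Wrong total): blocked_by=3 -> Race condition
  - ticket 5 (Null pointer): blocked_by=2 -> Stale cache
  - ticket 6 (Timeout error): blocked_by=NULL -> NULL
  - ticket 7 (Login fails): blocked_by=3 -> Race condition
  - ticket 8 (Off by one): blocked_by=2 -> Stale cache

SQL:
SELECT a.title AS item, b.title AS blocked_by
FROM tickets a
LEFT JOIN tickets b ON a.blocked_by = b.id

Result:
item           | blocked_by    
---------------+---------------
Wrong timezone | NULL          
Stale cache    | Wrong timezone
Race condition | Stale cache   
Wrong total    | Race condition
Null pointer   | Stale cache   
Timeout error  | NULL          
Login fails    | Race condition
Off by one     | Stale cache   


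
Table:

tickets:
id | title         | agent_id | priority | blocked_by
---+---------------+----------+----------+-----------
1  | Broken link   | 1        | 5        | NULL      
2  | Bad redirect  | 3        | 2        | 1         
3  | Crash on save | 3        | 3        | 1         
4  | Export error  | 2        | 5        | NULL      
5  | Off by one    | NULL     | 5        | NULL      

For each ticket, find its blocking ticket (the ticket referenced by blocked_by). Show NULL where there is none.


This is a self-join: tickets is joined to a second copy of itself, matching each row's blocked_by to another row's id. Use LEFT JOIN so rows with blocked_by=NULL are kept.
  - ticket 1 (Broken link): blocked_by=NULL -> NULL
  - ticket 2 (Bad redirect): blocked_by=1 -> Broken link
  - ticket 3 (Crash on save): blocked_by=1 -> Broken link
  - ticket 4 (Export error): blocked_by=NULL -> NULL
  - ticket 5 (Off by one): blocked_by=NULL -> NULL

SQL:
SELECT a.title AS item, b.title AS blocked_by
FROM tickets a
LEFT JOIN tickets b ON a.blocked_by = b.id

Result:
item          | blocked_by 
--------------+------------
Broken link   | NULL       
Bad redirect  | Broken link
Crash on save | Broken link
Export error  | NULL       
Off by one    | NULL       


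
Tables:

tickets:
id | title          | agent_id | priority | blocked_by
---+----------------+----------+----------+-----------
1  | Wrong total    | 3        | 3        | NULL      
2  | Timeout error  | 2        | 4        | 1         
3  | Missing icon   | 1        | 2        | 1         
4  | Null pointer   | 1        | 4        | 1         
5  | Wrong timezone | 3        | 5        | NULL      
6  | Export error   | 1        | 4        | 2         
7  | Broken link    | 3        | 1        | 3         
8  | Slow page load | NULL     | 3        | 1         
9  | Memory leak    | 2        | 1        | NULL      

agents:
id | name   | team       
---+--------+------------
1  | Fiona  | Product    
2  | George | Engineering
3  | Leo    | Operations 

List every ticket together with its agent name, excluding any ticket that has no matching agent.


INNER JOIN keeps only tickets rows whose agent_id matches an id in agents. Walk through each ticket:
  - ticket 1 (Wrong total): agent_id=3 -> matches Leo
  - ticket 2 (Timeout error): agent_id=2 -> matches George
  - ticket 3 (Missing icon): agent_id=1 -> matches Fiona
  - ticket 4 (Null pointer): agent_id=1 -> matches Fiona
  - ticket 5 (Wrong timezone): agent_id=3 -> matches Leo
  - ticket 6 (Export error): agent_id=1 -> matches Fiona
  - ticket 7 (Broken link): agent_id=3 -> matches Leo
  - ticket 8 (Slow page load): agent_id=NULL, no match -> dropped
  - ticket 9 (Memory leak): agent_id=2 -> matches George
So 1 of 9 rows is dropped.

SQL:
SELECT a.title, b.name AS agent
FROM tickets a
INNER JOIN agents b ON a.agent_id = b.id

Result:
title          | agent 
---------------+-------
Wrong total    | Leo   
Timeout error  | George
Missing icon   | Fiona 
Null pointer   | Fiona 
Wrong timezone | Leo   
Export error   | Fiona 
Broken link    | Leo   
Memory leak    | George


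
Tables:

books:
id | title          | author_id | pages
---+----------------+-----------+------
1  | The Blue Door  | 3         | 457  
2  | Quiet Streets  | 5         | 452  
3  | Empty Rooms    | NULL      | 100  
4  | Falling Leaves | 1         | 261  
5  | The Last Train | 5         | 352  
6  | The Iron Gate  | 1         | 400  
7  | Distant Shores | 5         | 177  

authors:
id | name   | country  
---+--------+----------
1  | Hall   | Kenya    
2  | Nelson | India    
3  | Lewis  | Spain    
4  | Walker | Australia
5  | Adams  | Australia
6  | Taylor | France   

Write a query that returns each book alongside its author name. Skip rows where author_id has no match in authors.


INNER JOIN keeps only books rows whose author_id matches an id in authors. Walk through each book:
  - book 1 (The Blue Door): author_id=3 -> matches Lewis
  - book 2 (Quiet Streets): author_id=5 -> matches Adams
  - book 3 (Empty Rooms): author_id=NULL, no match -> dropped
  - book 4 (Falling Leaves): author_id=1 -> matches Hall
  - book 5 (The Last Train): author_id=5 -> matches Adams
  - book 6 (The Iron Gate): author_id=1 -> matches Hall
  - book 7 (Distant Shores): author_id=5 -> matches Adams
So 1 of 7 rows is dropped.

SQL:
SELECT a.title, b.name AS author
FROM books a
INNER JOIN authors b ON a.author_id = b.id

Result:
title          | author
---------------+-------
The Blue Door  | Lewis 
Quiet Streets  | Adams 
Falling Leaves | Hall  
The Last Train | Adams 
The Iron Gate  | Hall  
Distant Shores | Adams 


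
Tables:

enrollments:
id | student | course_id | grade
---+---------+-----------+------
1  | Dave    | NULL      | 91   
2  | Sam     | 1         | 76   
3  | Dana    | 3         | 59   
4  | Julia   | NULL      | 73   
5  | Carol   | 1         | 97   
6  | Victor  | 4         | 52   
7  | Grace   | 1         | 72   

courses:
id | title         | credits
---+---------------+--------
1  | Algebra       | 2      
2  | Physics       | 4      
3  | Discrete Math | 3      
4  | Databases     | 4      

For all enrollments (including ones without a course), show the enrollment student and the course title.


LEFT JOIN keeps every row from enrollments (the left table); where course_id has no match in courses, the course columns become NULL. Walk through each enrollment:
  - enrollment 1 (Dave): course_id=NULL, no match -> kept with NULL
  - enrollment 2 (Sam): course_id=1 -> matches Algebra
  - enrollment 3 (Dana): course_id=3 -> matches Discrete Math
  - enrollment 4 (Julia): course_id=NULL, no match -> kept with NULL
  - enrollment 5 (Carol): course_id=1 -> matches Algebra
  - enrollment 6 (Victor): course_id=4 -> matches Databases
  - enrollment 7 (Grace): course_id=1 -> matches Algebra
All 7 rows appear; 2 have NULL course.

SQL:
SELECT a.student, b.title AS course
FROM enrollments a
LEFT JOIN courses b ON a.course_id = b.id

Result:
student | course       
--------+--------------
Dave    | NULL         
Sam     | Algebra      
Dana    | Discrete Math
Julia   | NULL         
Carol   | Algebra      
Victor  | Databases    
Grace   | Algebra      


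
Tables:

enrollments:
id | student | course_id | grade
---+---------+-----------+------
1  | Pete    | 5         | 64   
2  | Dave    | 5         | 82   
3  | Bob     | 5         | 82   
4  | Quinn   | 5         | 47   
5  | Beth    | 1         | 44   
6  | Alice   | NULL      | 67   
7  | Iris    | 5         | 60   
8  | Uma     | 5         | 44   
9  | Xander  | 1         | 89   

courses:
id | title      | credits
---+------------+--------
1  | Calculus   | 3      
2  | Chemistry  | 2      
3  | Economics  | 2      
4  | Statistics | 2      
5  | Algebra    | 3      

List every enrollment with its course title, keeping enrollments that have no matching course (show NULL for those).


LEFT JOIN keeps every row from enrollments (the left table); where course_id has no match in courses, the course columns become NULL. Walk through each enrollment:
  - enrollment 1 (Pete): course_id=5 -> matches Algebra
  - enrollment 2 (Dave): course_id=5 -> matches Algebra
  - enrollment 3 (Bob): course_id=5 -> matches Algebra
  - enrollment 4 (Quinn): course_id=5 -> matches Algebra
  - enrollment 5 (Beth): course_id=1 -> matches Calculus
  - enrollment 6 (Alice): course_id=NULL, no match -> kept with NULL
  - enrollment 7 (Iris): course_id=5 -> matches Algebra
  - enrollment 8 (Uma): course_id=5 -> matches Algebra
  - enrollment 9 (Xander): course_id=1 -> matches Calculus
All 9 rows appear; 1 has NULL course.

SQL:
SELECT a.student, b.title AS course
FROM enrollments a
LEFT JOIN courses b ON a.course_id = b.id

Result:
student | course  
--------+---------
Pete    | Algebra 
Dave    | Algebra 
Bob     | Algebra 
Quinn   | Algebra 
Beth    | Calculus
Alice   | NULL    
Iris    | Algebra 
Uma     | Algebra 
Xander  | Calculus


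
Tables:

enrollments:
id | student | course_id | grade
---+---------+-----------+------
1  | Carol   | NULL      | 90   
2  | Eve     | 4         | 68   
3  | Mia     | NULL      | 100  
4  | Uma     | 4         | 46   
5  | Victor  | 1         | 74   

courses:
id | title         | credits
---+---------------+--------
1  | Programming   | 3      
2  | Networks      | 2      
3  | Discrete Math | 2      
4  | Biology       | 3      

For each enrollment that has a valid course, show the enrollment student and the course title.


INNER JOIN keeps only enrollments rows whose course_id matches an id in courses. Walk through each enrollment:
  - enrollment 1 (Carol): course_id=NULL, no match -> dropped
  - enrollment 2 (Eve): course_id=4 -> matches Biology
  - enrollment 3 (Mia): course_id=NULL, no match -> dropped
  - enrollment 4 (Uma): course_id=4 -> matches Biology
  - enrollment 5 (Victor): course_id=1 -> matches Programming
So 2 of 5 rows are dropped.

SQL:
SELECT a.student, b.title AS course
FROM enrollments a
INNER JOIN courses b ON a.course_id = b.id

Result:
student | course     
--------+------------
Eve     | Biology    
Uma     | Biology    
Victor  | Programming


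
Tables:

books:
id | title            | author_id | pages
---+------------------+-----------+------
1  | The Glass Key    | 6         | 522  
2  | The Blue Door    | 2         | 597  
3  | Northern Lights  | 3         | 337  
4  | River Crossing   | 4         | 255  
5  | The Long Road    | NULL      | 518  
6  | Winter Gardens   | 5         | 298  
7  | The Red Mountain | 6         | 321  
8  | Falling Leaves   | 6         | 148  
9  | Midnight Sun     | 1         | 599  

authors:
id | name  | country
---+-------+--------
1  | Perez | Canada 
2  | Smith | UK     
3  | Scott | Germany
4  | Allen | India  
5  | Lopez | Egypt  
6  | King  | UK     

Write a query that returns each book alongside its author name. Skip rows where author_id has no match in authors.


INNER JOIN keeps only books rows whose author_id matches an id in authors. Walk through each book:
  - book 1 (The Glass Key): author_id=6 -> matches King
  - book 2 (The Blue Door): author_id=2 -> matches Smith
  - book 3 (Northern Lights): author_id=3 -> matches Scott
  - book 4 (River Crossing): author_id=4 -> matches Allen
  - book 5 (The Long Road): author_id=NULL, no match -> dropped
  - book 6 (Winter Gardens): author_id=5 -> matches Lopez
  - book 7 (The Red Mountain): author_id=6 -> matches King
  - book 8 (Falling Leaves): author_id=6 -> matches King
  - book 9 (Midnight Sun): author_id=1 -> matches Perez
So 1 of 9 rows is dropped.

SQL:
SELECT a.title, b.name AS author
FROM books a
INNER JOIN authors b ON a.author_id = b.id

Result:
title            | author
-----------------+-------
The Glass Key    | King  
The Blue Door    | Smith 
Northern Lights  | Scott 
River Crossing   | Allen 
Winter Gardens   | Lopez 
The Red Mountain | King  
Falling Leaves   | King  
Midnight Sun     | Perez 


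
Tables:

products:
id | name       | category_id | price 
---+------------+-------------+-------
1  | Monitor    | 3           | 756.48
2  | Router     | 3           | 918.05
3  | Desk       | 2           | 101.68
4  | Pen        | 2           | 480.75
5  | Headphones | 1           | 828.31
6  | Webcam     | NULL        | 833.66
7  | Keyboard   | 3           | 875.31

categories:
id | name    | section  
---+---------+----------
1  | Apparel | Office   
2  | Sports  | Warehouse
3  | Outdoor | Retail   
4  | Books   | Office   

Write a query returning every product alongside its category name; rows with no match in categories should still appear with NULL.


LEFT JOIN keeps every row from products (the left table); where category_id has no match in categories, the category columns become NULL. Walk through each product:
  - product 1 (Monitor): category_id=3 -> matches Outdoor
  - product 2 (Router): category_id=3 -> matches Outdoor
  - product 3 (Desk): category_id=2 -> matches Sports
  - product 4 (Pen): category_id=2 -> matches Sports
  - product 5 (Headphones): category_id=1 -> matches Apparel
  - product 6 (Webcam): category_id=NULL, no match -> kept with NULL
  - product 7 (Keyboard): category_id=3 -> matches Outdoor
All 7 rows appear; 1 has NULL category.

SQL:
SELECT a.name, b.name AS category
FROM products a
LEFT JOIN categories b ON a.category_id = b.id

Result:
name       | category
-----------+---------
Monitor    | Outdoor 
Router     | Outdoor 
Desk       | Sports  
Pen        | Sports  
Headphones | Apparel 
Webcam     | NULL    
Keyboard   | Outdoor 


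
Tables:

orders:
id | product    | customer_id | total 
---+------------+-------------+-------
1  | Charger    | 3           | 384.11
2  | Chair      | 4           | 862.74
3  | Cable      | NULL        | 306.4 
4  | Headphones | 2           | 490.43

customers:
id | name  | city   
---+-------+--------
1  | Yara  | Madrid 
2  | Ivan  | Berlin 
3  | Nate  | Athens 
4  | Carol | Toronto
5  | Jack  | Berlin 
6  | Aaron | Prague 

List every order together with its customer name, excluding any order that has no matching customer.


INNER JOIN keeps only orders rows whose customer_id matches an id in customers. Walk through each order:
  - order 1 (Charger): customer_id=3 -> matches Nate
  - order 2 (Chair): customer_id=4 -> matches Carol
  - order 3 (Cable): customer_id=NULL, no match -> dropped
  - order 4 (Headphones): customer_id=2 -> matches Ivan
So 1 of 4 rows is dropped.

SQL:
SELECT a.product, b.name AS customer
FROM orders a
INNER JOIN customers b ON a.customer_id = b.id

Result:
product    | customer
-----------+---------
Charger    | Nate    
Chair      | Carol   
Headphones | Ivan    


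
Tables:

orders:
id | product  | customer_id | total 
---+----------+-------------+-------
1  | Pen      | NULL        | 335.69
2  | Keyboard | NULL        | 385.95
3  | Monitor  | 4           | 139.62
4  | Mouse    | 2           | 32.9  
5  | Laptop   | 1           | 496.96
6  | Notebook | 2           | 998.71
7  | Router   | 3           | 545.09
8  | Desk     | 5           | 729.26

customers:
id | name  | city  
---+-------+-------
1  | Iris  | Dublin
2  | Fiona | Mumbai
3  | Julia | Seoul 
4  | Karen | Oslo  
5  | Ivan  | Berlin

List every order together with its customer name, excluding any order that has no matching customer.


INNER JOIN keeps only orders rows whose customer_id matches an id in customers. Walk through each order:
  - order 1 (Pen): customer_id=NULL, no match -> dropped
  - order 2 (Keyboard): customer_id=NULL, no match -> dropped
  - order 3 (Monitor): customer_id=4 -> matches Karen
  - order 4 (Mouse): customer_id=2 -> matches Fiona
  - order 5 (Laptop): customer_id=1 -> matches Iris
  - order 6 (Notebook): customer_id=2 -> matches Fiona
  - order 7 (Router): customer_id=3 -> matches Julia
  - order 8 (Desk): customer_id=5 -> matches Ivan
So 2 of 8 rows are dropped.

SQL:
SELECT a.product, b.name AS customer
FROM orders a
INNER JOIN customers b ON a.customer_id = b.id

Result:
product  | customer
---------+---------
Monitor  | Karen   
Mouse    | Fiona   
Laptop   | Iris    
Notebook | Fiona   
Router   | Julia   
Desk     | Ivan    


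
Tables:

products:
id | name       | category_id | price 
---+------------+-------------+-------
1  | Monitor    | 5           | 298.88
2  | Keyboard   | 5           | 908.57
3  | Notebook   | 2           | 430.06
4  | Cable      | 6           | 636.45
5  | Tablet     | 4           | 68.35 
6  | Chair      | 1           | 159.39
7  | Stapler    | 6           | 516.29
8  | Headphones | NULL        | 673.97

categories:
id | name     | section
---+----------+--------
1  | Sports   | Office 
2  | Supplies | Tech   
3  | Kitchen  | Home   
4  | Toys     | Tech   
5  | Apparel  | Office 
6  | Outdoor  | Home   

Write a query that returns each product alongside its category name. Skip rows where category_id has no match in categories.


INNER JOIN keeps only products rows whose category_id matches an id in categories. Walk through each product:
  - product 1 (Monitor): category_id=5 -> matches Apparel
  - product 2 (Keyboard): category_id=5 -> matches Apparel
  - product 3 (Notebook): category_id=2 -> matches Supplies
  - product 4 (Cable): category_id=6 -> matches Outdoor
  - product 5 (Tablet): category_id=4 -> matches Toys
  - product 6 (Chair): category_id=1 -> matches Sports
  - product 7 (Stapler): category_id=6 -> matches Outdoor
  - product 8 (Headphones): category_id=NULL, no match -> dropped
So 1 of 8 rows is dropped.

SQL:
SELECT a.name, b.name AS category
FROM products a
INNER JOIN categories b ON a.category_id = b.id

Result:
name     | category
---------+---------
Monitor  | Apparel 
Keyboard | Apparel 
Notebook | Supplies
Cable    | Outdoor 
Tablet   | Toys    
Chair    | Sports  
Stapler  | Outdoor 


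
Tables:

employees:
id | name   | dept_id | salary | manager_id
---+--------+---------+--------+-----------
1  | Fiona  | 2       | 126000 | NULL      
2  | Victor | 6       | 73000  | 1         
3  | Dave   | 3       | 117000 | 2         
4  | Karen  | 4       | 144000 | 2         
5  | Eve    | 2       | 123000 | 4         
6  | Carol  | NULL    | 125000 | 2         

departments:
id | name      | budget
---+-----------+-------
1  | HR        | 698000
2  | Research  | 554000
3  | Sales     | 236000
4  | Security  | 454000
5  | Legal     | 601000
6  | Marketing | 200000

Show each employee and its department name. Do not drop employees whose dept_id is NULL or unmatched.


LEFT JOIN keeps every row from employees (the left table); where dept_id has no match in departments, the department columns become NULL. Walk through each employee:
  - employee 1 (Fiona): dept_id=2 -> matches Research
  - employee 2 (Victor): dept_id=6 -> matches Marketing
  - employee 3 (Dave): dept_id=3 -> matches Sales
  - employee 4 (Karen): dept_id=4 -> matches Security
  - employee 5 (Eve): dept_id=2 -> matches Research
  - employee 6 (Carol): dept_id=NULL, no match -> kept with NULL
All 6 rows appear; 1 has NULL department.

SQL:
SELECT a.name, b.name AS department
FROM employees a
LEFT JOIN departments b ON a.dept_id = b.id

Result:
name   | department
-------+-----------
Fiona  | Research  
Victor | Marketing 
Dave   | Sales     
Karen  | Security  
Eve    | Research  
Carol  | NULL      


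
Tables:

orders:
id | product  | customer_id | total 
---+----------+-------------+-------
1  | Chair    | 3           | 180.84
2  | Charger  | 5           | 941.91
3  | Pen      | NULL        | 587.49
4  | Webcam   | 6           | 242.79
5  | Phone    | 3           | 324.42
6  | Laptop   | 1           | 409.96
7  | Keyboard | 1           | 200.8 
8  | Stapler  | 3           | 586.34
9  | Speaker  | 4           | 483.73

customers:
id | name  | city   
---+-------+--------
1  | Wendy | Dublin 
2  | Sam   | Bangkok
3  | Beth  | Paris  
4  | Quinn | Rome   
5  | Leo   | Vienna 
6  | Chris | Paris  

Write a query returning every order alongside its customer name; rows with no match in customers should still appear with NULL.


LEFT JOIN keeps every row from orders (the left table); where customer_id has no match in customers, the customer columns become NULL. Walk through each order:
  - order 1 (Chair): customer_id=3 -> matches Beth
  - order 2 (Charger): customer_id=5 -> matches Leo
  - order 3 (Pen): customer_id=NULL, no match -> kept with NULL
  - order 4 (Webcam): customer_id=6 -> matches Chris
  - order 5 (Phone): customer_id=3 -> matches Beth
  - order 6 (Laptop): customer_id=1 -> matches Wendy
  - order 7 (Keyboard): customer_id=1 -> matches Wendy
  - order 8 (Stapler): customer_id=3 -> matches Beth
  - order 9 (Speaker): customer_id=4 -> matches Quinn
All 9 rows appear; 1 has NULL customer.

SQL:
SELECT a.product, b.name AS customer
FROM orders a
LEFT JOIN customers b ON a.customer_id = b.id

Result:
product  | customer
---------+---------
Chair    | Beth    
Charger  | Leo     
Pen      | NULL    
Webcam   | Chris   
Phone    | Beth    
Laptop   | Wendy   
Keyboard | Wendy   
Stapler  | Beth    
Speaker  | Quinn   


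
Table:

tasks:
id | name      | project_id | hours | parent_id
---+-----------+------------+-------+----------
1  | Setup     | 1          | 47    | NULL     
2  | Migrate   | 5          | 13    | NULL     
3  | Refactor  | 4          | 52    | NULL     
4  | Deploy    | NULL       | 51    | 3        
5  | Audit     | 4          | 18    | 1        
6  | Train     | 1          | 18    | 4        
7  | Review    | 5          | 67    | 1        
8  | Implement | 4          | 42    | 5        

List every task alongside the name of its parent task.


This is a self-join: tasks is joined to a second copy of itself, matching each row's parent_id to another row's id. Use LEFT JOIN so rows with parent_id=NULL are kept.
  - task 1 (Setup): parent_id=NULL -> NULL
  - task 2 (Migrate): parent_id=NULL -> NULL
  - task 3 (Refactor): parent_id=NULL -> NULL
  - task 4 (Deploy): parent_id=3 -> Refactor
  - task 5 (Audit): parent_id=1 -> Setup
  - task 6 (Train): parent_id=4 -> Deploy
  - task 7 (Review): parent_id=1 -> Setup
  - task 8 (Implement): parent_id=5 -> Audit

SQL:
SELECT a.name AS item, b.name AS parent
FROM tasks a
LEFT JOIN tasks b ON a.parent_id = b.id

Result:
item      | parent  
----------+---------
Setup     | NULL    
Migrate   | NULL    
Refactor  | NULL    
Deploy    | Refactor
Audit     | Setup   
Train     | Deploy  
Review    | Setup   
Implement | Audit   


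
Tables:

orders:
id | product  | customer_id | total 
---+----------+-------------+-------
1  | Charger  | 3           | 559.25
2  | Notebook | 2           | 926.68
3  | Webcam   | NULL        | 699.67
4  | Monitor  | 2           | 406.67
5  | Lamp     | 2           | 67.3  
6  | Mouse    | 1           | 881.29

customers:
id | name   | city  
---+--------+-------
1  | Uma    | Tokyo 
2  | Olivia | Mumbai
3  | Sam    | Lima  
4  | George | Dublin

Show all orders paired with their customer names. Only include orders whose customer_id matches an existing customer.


INNER JOIN keeps only orders rows whose customer_id matches an id in customers. Walk through each order:
  - order 1 (Charger): customer_id=3 -> matches Sam
  - order 2 (Notebook): customer_id=2 -> matches Olivia
  - order 3 (Webcam): customer_id=NULL, no match -> dropped
  - order 4 (Monitor): customer_id=2 -> matches Olivia
  - order 5 (Lamp): customer_id=2 -> matches Olivia
  - order 6 (Mouse): customer_id=1 -> matches Uma
So 1 of 6 rows is dropped.

SQL:
SELECT a.product, b.name AS customer
FROM orders a
INNER JOIN customers b ON a.customer_id = b.id

Result:
product  | customer
---------+---------
Charger  | Sam     
Notebook | Olivia  
Monitor  | Olivia  
Lamp     | Olivia  
Mouse    | Uma     


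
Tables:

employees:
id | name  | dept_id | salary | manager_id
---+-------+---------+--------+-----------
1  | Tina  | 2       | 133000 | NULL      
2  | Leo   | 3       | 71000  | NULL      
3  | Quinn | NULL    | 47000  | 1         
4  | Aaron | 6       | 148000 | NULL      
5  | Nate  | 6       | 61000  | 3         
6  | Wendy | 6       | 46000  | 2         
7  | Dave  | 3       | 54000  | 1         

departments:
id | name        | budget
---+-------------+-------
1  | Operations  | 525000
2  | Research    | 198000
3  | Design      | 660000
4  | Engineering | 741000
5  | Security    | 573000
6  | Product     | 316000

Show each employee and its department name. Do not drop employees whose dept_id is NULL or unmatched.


LEFT JOIN keeps every row from employees (the left table); where dept_id has no match in departments, the department columns become NULL. Walk through each employee:
  - employee 1 (Tina): dept_id=2 -> matches Research
  - employee 2 (Leo): dept_id=3 -> matches Design
  - employee 3 (Quinn): dept_id=NULL, no match -> kept with NULL
  - employee 4 (Aaron): dept_id=6 -> matches Product
  - employee 5 (Nate): dept_id=6 -> matches Product
  - employee 6 (Wendy): dept_id=6 -> matches Product
  - employee 7 (Dave): dept_id=3 -> matches Design
All 7 rows appear; 1 has NULL department.

SQL:
SELECT a.name, b.name AS department
FROM employees a
LEFT JOIN departments b ON a.dept_id = b.id

Result:
name  | department
------+-----------
Tina  | Research  
Leo   | Design    
Quinn | NULL      
Aaron | Product   
Nate  | Product   
Wendy | Product   
Dave  | Design    


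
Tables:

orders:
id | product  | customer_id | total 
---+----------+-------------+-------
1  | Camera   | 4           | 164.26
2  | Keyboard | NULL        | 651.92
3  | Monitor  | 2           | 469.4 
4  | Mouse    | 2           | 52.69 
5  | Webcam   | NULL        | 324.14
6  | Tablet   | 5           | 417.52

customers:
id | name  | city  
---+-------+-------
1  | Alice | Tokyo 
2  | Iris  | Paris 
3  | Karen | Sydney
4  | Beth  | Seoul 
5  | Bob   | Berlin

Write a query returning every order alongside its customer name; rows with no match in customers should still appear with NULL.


LEFT JOIN keeps every row from orders (the left table); where customer_id has no match in customers, the customer columns become NULL. Walk through each order:
  - order 1 (Camera): customer_id=4 -> matches Beth
  - order 2 (Keyboard): customer_id=NULL, no match -> kept with NULL
  - order 3 (Monitor): customer_id=2 -> matches Iris
  - order 4 (Mouse): customer_id=2 -> matches Iris
  - order 5 (Webcam): customer_id=NULL, no match -> kept with NULL
  - order 6 (Tablet): customer_id=5 -> matches Bob
All 6 rows appear; 2 have NULL customer.

SQL:
SELECT a.product, b.name AS customer
FROM orders a
LEFT JOIN customers b ON a.customer_id = b.id

Result:
product  | customer
---------+---------
Camera   | Beth    
Keyboard | NULL    
Monitor  | Iris    
Mouse    | Iris    
Webcam   | NULL    
Tablet   | Bob     


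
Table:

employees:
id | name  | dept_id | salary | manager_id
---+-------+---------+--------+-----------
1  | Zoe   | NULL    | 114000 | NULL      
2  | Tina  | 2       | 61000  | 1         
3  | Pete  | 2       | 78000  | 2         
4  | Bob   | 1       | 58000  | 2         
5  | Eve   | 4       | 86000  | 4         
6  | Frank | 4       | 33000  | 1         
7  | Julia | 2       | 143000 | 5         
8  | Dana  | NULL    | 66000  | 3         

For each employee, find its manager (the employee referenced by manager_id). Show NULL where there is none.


This is a self-join: employees is joined to a second copy of itself, matching each row's manager_id to another row's id. Use LEFT JOIN so rows with manager_id=NULL are kept.
  - employee 1 (Zoe): manager_id=NULL -> NULL
  - employee 2 (Tina): manager_id=1 -> Zoe
  - employee 3 (Pete): manager_id=2 -> Tina
  - employee 4 (Bob): manager_id=2 -> Tina
  - employee 5 (Eve): manager_id=4 -> Bob
  - employee 6 (Frank): manager_id=1 -> Zoe
  - employee 7 (Julia): manager_id=5 -> Eve
  - employee 8 (Dana): manager_id=3 -> Pete

SQL:
SELECT a.name AS item, b.name AS manager
FROM employees a
LEFT JOIN employees b ON a.manager_id = b.id

Result:
item  | manager
------+--------
Zoe   | NULL   
Tina  | Zoe    
Pete  | Tina   
Bob   | Tina   
Eve   | Bob    
Frank | Zoe    
Julia | Eve    
Dana  | Pete   


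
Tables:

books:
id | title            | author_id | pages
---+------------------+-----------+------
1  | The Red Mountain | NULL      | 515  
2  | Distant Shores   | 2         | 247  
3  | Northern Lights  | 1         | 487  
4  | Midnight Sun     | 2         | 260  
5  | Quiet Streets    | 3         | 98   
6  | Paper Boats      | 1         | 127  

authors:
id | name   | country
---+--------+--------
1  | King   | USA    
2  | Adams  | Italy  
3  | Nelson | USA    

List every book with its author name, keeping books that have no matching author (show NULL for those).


LEFT JOIN keeps every row from books (the left table); where author_id has no match in authors, the author columns become NULL. Walk through each book:
  - book 1 (The Red Mountain): author_id=NULL, no match -> kept with NULL
  - book 2 (Distant Shores): author_id=2 -> matches Adams
  - book 3 (Northern Lights): author_id=1 -> matches King
  - book 4 (Midnight Sun): author_id=2 -> matches Adams
  - book 5 (Quiet Streets): author_id=3 -> matches Nelson
  - book 6 (Paper Boats): author_id=1 -> matches King
All 6 rows appear; 1 has NULL author.

SQL:
SELECT a.title, b.name AS author
FROM books a
LEFT JOIN authors b ON a.author_id = b.id

Result:
title            | author
-----------------+-------
The Red Mountain | NULL  
Distant Shores   | Adams 
Northern Lights  | King  
Midnight Sun     | Adams 
Quiet Streets    | Nelson
Paper Boats      | King  


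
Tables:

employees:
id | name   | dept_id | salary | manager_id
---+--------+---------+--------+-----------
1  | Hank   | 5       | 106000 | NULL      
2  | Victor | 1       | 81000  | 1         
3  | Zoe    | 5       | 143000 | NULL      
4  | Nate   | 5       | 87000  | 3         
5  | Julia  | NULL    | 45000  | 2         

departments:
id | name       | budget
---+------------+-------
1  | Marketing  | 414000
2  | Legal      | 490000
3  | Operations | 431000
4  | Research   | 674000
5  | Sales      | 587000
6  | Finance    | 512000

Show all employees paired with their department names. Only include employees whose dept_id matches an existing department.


INNER JOIN keeps only employees rows whose dept_id matches an id in departments. Walk through each employee:
  - employee 1 (Hank): dept_id=5 -> matches Sales
  - employee 2 (Victor): dept_id=1 -> matches Marketing
  - employee 3 (Zoe): dept_id=5 -> matches Sales
  - employee 4 (Nate): dept_id=5 -> matches Sales
  - employee 5 (Julia): dept_id=NULL, no match -> dropped
So 1 of 5 rows is dropped.

SQL:
SELECT a.name, b.name AS department
FROM employees a
INNER JOIN departments b ON a.dept_id = b.id

Result:
name   | department
-------+-----------
Hank   | Sales     
Victor | Marketing 
Zoe    | Sales     
Nate   | Sales     


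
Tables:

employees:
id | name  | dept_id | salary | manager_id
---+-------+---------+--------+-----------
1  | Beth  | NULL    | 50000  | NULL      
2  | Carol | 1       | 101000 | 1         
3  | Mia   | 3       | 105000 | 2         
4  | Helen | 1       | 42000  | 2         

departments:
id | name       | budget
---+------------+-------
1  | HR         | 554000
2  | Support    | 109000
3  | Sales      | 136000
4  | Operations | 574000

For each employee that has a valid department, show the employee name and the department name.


INNER JOIN keeps only employees rows whose dept_id matches an id in departments. Walk through each employee:
  - employee 1 (Beth): dept_id=NULL, no match -> dropped
  - employee 2 (Carol): dept_id=1 -> matches HR
  - employee 3 (Mia): dept_id=3 -> matches Sales
  - employee 4 (Helen): dept_id=1 -> matches HR
So 1 of 4 rows is dropped.

SQL:
SELECT a.name, b.name AS department
FROM employees a
INNER JOIN departments b ON a.dept_id = b.id

Result:
name  | department
------+-----------
Carol | HR        
Mia   | Sales     
Helen | HR        


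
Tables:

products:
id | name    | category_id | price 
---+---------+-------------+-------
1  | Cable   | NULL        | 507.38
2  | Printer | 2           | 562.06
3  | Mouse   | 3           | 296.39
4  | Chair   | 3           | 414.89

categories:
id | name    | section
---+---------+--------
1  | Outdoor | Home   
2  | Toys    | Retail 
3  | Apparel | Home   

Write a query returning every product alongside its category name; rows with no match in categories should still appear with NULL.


LEFT JOIN keeps every row from products (the left table); where category_id has no match in categories, the category columns become NULL. Walk through each product:
  - product 1 (Cable): category_id=NULL, no match -> kept with NULL
  - product 2 (Printer): category_id=2 -> matches Toys
  - product 3 (Mouse): category_id=3 -> matches Apparel
  - product 4 (Chair): category_id=3 -> matches Apparel
All 4 rows appear; 1 has NULL category.

SQL:
SELECT a.name, b.name AS category
FROM products a
LEFT JOIN categories b ON a.category_id = b.id

Result:
name    | category
--------+---------
Cable   | NULL    
Printer | Toys    
Mouse   | Apparel 
Chair   | Apparel 
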